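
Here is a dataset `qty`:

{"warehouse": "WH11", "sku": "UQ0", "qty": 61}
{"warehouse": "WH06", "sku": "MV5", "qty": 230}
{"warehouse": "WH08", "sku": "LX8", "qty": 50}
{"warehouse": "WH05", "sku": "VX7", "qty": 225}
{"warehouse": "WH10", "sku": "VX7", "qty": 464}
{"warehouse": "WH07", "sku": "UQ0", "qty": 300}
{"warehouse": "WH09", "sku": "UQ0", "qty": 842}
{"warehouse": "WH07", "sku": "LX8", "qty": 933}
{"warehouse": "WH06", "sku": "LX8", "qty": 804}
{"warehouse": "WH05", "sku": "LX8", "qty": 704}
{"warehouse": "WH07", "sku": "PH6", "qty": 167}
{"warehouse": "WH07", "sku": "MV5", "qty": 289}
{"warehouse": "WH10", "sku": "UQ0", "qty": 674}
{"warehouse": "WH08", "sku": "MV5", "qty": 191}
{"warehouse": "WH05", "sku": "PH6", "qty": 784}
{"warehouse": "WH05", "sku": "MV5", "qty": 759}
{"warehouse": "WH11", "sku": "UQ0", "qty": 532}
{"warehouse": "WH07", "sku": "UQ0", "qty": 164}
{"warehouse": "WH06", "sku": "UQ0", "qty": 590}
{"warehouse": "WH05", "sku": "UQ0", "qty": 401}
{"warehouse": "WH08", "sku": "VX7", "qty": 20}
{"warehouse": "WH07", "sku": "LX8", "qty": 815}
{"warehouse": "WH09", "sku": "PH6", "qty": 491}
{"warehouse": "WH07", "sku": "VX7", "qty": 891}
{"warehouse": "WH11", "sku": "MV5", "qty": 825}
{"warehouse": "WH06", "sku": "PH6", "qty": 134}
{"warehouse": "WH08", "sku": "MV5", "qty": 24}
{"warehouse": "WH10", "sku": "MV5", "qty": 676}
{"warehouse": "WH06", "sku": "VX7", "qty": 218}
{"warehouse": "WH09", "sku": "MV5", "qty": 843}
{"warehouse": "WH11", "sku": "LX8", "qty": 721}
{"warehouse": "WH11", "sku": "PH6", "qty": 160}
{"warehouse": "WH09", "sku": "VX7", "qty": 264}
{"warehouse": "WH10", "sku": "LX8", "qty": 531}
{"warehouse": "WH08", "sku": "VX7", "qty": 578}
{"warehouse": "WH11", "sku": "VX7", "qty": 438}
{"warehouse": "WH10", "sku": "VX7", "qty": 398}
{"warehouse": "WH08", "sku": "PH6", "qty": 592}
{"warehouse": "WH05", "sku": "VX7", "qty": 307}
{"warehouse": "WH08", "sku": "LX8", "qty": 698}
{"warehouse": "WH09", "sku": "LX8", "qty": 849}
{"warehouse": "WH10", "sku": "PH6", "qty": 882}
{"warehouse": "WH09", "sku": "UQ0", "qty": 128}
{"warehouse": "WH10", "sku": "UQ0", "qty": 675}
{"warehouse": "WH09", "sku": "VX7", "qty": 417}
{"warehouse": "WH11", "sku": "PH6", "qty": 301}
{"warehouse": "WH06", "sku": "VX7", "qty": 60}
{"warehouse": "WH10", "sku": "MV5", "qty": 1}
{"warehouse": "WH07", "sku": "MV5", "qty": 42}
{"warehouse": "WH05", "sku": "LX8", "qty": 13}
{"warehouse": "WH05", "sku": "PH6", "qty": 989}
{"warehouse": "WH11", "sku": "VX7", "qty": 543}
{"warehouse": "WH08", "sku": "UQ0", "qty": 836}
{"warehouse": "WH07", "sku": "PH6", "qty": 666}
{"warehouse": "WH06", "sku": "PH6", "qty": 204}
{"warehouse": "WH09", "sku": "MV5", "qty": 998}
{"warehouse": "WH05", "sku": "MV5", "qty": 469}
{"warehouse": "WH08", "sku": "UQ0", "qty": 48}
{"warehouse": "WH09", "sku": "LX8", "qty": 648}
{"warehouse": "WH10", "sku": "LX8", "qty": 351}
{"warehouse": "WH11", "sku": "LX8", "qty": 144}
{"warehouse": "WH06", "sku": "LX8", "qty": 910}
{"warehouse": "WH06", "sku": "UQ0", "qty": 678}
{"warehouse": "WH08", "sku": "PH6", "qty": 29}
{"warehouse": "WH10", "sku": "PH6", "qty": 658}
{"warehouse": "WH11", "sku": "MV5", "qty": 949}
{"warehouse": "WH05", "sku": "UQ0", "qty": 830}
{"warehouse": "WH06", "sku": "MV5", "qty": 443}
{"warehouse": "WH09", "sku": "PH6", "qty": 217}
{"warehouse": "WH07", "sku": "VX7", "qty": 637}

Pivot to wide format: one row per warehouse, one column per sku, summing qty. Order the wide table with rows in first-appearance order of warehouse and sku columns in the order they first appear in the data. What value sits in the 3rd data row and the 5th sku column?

621

With rows in first-appearance order of warehouse, row 3 is warehouse=WH08. sku columns in first-appearance order: UQ0, MV5, LX8, VX7, PH6; column 5 is PH6.
Long rows with warehouse=WH08, sku=PH6: 592 + 29 = 621.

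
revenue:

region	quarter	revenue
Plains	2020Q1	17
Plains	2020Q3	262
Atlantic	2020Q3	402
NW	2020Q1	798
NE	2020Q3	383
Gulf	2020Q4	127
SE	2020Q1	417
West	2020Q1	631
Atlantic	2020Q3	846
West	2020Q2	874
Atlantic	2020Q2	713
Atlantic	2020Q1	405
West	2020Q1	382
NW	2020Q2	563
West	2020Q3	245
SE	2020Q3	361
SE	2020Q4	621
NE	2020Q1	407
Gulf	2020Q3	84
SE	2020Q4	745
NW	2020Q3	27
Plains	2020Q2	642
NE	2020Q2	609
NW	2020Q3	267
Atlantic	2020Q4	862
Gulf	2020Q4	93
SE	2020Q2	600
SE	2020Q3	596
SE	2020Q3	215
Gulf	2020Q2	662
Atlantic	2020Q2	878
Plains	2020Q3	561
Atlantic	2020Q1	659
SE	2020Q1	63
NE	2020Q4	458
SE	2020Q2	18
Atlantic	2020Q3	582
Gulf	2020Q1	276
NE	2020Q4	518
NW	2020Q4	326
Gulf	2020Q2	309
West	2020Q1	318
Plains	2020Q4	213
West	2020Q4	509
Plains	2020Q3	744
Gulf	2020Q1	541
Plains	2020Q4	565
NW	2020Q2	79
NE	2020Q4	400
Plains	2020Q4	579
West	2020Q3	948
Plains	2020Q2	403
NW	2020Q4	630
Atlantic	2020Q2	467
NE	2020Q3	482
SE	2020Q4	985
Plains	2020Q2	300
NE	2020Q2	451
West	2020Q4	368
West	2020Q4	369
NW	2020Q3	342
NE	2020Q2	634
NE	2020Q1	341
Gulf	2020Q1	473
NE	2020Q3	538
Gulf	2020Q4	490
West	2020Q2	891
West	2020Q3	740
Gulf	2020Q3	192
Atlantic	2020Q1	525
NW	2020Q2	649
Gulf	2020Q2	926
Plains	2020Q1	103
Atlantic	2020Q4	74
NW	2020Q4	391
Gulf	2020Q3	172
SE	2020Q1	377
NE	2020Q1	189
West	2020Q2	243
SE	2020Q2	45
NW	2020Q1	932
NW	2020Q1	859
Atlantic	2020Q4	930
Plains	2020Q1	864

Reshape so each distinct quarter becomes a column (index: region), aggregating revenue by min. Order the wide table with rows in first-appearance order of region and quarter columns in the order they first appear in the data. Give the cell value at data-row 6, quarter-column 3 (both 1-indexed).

With rows in first-appearance order of region, row 6 is region=SE. quarter columns in first-appearance order: 2020Q1, 2020Q3, 2020Q4, 2020Q2; column 3 is 2020Q4.
Long rows with region=SE, quarter=2020Q4: min(621, 745, 985) = 621.

621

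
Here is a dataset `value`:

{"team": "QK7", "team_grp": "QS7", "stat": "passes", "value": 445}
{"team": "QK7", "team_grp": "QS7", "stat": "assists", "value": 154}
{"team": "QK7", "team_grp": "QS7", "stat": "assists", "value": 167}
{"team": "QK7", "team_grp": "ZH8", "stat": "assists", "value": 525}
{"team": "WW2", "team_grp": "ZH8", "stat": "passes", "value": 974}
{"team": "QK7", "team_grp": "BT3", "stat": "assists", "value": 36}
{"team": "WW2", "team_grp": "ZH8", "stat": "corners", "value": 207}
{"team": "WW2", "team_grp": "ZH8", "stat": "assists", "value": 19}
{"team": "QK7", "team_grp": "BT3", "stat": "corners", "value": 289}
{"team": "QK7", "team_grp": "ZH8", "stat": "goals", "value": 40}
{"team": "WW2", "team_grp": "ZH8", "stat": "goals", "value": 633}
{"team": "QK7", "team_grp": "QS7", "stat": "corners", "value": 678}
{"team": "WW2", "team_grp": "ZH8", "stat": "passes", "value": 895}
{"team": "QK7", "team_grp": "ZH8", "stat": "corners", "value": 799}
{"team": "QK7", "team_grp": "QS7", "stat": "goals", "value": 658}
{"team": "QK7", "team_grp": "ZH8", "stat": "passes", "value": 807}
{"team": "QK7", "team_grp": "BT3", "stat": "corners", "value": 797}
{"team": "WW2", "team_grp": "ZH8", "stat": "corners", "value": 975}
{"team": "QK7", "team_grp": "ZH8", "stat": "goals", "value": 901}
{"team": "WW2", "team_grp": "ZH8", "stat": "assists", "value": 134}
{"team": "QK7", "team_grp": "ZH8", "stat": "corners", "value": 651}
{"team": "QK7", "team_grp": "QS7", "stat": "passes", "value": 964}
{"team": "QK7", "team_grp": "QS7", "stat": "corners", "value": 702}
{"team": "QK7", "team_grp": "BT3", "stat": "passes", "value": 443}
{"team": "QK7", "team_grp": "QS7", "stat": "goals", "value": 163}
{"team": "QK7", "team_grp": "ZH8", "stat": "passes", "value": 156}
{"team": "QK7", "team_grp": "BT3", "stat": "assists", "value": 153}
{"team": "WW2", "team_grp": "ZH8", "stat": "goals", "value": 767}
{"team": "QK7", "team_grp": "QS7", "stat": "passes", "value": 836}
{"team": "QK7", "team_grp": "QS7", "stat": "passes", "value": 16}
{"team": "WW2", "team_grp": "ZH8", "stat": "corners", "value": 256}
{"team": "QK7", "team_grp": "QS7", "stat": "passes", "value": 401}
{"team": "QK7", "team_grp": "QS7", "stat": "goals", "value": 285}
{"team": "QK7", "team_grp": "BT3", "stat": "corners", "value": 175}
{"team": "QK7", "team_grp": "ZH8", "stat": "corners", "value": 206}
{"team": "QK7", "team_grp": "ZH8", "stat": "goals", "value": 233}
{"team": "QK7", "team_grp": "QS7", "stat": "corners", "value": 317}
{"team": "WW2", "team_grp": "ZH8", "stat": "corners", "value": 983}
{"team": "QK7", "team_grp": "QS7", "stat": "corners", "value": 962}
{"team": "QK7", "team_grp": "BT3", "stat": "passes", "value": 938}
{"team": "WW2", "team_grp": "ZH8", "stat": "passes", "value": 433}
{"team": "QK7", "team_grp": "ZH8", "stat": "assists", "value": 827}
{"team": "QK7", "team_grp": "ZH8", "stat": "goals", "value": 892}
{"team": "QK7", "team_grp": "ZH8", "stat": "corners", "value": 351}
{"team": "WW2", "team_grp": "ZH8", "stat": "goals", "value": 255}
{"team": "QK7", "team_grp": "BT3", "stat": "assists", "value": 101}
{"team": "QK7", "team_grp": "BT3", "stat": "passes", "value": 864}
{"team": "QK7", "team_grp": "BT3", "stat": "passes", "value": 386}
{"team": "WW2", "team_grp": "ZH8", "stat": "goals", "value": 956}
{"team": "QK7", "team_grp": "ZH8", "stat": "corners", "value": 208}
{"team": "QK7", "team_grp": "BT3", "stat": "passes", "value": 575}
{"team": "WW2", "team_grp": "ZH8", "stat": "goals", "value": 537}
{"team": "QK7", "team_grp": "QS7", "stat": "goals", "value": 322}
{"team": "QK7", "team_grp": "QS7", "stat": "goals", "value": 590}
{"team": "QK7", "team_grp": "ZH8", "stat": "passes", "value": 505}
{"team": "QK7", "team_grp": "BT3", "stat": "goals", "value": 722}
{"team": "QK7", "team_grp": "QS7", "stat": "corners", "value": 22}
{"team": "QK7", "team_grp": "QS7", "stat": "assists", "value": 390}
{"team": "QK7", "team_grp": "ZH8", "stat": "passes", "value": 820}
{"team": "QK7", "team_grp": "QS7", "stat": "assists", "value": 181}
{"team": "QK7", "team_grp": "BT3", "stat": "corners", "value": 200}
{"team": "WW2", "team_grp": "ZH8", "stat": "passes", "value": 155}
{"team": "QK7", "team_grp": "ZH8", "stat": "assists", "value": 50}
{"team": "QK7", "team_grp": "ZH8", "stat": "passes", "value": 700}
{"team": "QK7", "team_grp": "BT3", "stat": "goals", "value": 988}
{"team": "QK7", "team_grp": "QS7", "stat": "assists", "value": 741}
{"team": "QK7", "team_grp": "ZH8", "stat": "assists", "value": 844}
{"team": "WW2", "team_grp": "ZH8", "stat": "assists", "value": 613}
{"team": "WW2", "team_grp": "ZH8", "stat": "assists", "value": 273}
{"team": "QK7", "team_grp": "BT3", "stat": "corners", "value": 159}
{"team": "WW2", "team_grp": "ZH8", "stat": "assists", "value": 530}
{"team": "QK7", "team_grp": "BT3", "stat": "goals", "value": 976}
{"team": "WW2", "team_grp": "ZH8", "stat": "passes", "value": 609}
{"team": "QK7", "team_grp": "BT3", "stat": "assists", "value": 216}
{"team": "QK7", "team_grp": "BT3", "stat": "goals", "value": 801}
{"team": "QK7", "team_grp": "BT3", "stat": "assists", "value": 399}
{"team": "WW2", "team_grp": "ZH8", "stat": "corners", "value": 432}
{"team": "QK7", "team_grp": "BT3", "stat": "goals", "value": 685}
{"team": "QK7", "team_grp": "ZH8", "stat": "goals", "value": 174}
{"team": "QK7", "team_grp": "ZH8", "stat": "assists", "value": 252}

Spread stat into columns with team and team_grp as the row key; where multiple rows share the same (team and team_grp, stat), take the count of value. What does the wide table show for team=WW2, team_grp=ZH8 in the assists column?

Rows with team=WW2, team_grp=ZH8 and stat=assists: value values are 19, 134, 613, 273, 530.
5 rows match — count = 5.

5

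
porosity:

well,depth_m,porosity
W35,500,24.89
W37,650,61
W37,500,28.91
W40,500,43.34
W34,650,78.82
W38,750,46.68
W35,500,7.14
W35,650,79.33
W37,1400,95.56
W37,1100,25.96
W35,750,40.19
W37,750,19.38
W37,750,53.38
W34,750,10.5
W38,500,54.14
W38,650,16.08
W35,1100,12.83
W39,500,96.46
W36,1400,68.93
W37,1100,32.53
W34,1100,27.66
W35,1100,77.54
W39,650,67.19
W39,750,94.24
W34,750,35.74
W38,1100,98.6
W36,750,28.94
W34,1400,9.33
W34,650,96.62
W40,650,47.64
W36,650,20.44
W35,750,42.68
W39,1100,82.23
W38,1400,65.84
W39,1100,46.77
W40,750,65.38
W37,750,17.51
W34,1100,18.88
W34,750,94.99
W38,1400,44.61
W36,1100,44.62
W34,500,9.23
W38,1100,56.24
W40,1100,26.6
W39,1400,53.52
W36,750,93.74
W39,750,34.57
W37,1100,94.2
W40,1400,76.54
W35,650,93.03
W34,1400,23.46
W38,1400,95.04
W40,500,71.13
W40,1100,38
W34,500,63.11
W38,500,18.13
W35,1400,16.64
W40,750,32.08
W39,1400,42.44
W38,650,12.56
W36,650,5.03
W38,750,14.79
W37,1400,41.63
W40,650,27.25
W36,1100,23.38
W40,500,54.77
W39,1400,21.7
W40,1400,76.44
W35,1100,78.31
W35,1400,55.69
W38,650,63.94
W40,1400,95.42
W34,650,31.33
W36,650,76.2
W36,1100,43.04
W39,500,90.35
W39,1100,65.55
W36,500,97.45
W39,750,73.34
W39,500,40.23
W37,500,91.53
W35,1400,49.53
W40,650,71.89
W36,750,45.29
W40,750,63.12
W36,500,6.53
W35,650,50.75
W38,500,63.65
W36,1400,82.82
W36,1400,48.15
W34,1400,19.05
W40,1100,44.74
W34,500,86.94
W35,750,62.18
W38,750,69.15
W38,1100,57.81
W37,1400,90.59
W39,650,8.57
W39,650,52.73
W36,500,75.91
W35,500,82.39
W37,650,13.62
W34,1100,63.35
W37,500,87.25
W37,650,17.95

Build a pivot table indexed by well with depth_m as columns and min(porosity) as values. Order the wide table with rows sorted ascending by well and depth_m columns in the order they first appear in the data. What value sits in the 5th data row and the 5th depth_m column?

56.24

With rows sorted ascending by well, row 5 is well=W38. depth_m columns in first-appearance order: 500, 650, 750, 1400, 1100; column 5 is 1100.
Long rows with well=W38, depth_m=1100: min(98.6, 56.24, 57.81) = 56.24.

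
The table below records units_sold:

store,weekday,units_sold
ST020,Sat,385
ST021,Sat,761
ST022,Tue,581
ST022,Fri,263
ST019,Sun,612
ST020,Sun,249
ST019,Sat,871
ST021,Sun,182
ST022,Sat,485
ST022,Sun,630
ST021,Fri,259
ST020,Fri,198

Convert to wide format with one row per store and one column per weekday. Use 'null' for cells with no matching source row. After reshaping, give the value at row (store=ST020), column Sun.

The long row with store=ST020, weekday=Sun has units_sold=249.

249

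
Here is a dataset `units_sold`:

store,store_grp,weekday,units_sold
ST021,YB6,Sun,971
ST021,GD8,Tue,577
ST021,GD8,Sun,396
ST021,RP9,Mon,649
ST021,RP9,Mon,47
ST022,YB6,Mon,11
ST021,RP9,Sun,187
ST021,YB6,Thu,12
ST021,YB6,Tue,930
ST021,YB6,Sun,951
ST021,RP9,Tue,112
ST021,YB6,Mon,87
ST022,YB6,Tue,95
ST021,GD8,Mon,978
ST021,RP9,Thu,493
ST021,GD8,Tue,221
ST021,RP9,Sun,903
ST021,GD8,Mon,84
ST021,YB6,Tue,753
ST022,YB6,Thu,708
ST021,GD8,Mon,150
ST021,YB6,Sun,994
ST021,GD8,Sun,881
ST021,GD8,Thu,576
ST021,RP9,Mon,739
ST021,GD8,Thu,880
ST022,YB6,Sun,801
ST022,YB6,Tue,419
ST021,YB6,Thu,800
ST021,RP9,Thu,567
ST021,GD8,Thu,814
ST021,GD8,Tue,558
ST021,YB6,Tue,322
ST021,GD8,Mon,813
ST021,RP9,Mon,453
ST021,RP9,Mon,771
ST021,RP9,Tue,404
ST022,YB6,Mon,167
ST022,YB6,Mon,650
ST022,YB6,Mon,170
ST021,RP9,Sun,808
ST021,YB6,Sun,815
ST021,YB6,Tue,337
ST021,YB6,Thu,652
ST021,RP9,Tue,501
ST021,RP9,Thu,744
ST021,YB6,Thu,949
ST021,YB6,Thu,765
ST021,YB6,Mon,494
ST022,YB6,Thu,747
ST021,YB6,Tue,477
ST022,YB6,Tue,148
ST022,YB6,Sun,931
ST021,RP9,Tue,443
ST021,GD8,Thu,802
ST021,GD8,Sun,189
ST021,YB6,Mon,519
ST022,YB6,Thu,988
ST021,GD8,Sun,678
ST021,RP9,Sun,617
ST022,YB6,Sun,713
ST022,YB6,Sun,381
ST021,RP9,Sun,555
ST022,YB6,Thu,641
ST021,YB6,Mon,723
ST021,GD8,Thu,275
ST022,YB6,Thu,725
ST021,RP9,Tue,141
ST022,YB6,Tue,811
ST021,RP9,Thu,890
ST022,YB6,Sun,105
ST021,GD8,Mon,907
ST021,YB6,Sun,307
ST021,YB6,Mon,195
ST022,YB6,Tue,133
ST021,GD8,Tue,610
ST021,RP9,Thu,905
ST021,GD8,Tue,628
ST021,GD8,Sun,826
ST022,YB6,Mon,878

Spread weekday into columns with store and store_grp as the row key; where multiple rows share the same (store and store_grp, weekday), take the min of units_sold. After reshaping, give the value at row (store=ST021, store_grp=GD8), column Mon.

84

Rows with store=ST021, store_grp=GD8 and weekday=Mon: units_sold values are 978, 84, 150, 813, 907.
min(978, 84, 150, 813, 907) = 84.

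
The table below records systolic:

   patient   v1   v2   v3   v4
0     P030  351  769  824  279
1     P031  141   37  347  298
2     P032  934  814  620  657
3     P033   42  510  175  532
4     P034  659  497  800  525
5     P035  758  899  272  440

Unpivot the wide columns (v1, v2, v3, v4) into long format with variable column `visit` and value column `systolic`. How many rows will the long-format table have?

6 patient values × 4 melted columns = 24 rows.

24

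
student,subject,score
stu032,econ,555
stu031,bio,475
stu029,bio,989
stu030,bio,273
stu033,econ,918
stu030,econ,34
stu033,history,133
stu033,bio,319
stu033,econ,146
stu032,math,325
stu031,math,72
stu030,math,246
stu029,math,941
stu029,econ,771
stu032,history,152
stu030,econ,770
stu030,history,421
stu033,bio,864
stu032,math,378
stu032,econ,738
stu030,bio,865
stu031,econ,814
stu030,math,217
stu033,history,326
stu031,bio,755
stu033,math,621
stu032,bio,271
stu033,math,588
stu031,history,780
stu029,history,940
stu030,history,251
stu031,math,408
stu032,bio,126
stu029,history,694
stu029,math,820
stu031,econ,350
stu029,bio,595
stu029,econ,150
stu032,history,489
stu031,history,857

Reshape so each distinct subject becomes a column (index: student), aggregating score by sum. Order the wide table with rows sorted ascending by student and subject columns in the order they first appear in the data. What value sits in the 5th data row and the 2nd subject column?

With rows sorted ascending by student, row 5 is student=stu033. subject columns in first-appearance order: econ, bio, history, math; column 2 is bio.
Long rows with student=stu033, subject=bio: 319 + 864 = 1183.

1183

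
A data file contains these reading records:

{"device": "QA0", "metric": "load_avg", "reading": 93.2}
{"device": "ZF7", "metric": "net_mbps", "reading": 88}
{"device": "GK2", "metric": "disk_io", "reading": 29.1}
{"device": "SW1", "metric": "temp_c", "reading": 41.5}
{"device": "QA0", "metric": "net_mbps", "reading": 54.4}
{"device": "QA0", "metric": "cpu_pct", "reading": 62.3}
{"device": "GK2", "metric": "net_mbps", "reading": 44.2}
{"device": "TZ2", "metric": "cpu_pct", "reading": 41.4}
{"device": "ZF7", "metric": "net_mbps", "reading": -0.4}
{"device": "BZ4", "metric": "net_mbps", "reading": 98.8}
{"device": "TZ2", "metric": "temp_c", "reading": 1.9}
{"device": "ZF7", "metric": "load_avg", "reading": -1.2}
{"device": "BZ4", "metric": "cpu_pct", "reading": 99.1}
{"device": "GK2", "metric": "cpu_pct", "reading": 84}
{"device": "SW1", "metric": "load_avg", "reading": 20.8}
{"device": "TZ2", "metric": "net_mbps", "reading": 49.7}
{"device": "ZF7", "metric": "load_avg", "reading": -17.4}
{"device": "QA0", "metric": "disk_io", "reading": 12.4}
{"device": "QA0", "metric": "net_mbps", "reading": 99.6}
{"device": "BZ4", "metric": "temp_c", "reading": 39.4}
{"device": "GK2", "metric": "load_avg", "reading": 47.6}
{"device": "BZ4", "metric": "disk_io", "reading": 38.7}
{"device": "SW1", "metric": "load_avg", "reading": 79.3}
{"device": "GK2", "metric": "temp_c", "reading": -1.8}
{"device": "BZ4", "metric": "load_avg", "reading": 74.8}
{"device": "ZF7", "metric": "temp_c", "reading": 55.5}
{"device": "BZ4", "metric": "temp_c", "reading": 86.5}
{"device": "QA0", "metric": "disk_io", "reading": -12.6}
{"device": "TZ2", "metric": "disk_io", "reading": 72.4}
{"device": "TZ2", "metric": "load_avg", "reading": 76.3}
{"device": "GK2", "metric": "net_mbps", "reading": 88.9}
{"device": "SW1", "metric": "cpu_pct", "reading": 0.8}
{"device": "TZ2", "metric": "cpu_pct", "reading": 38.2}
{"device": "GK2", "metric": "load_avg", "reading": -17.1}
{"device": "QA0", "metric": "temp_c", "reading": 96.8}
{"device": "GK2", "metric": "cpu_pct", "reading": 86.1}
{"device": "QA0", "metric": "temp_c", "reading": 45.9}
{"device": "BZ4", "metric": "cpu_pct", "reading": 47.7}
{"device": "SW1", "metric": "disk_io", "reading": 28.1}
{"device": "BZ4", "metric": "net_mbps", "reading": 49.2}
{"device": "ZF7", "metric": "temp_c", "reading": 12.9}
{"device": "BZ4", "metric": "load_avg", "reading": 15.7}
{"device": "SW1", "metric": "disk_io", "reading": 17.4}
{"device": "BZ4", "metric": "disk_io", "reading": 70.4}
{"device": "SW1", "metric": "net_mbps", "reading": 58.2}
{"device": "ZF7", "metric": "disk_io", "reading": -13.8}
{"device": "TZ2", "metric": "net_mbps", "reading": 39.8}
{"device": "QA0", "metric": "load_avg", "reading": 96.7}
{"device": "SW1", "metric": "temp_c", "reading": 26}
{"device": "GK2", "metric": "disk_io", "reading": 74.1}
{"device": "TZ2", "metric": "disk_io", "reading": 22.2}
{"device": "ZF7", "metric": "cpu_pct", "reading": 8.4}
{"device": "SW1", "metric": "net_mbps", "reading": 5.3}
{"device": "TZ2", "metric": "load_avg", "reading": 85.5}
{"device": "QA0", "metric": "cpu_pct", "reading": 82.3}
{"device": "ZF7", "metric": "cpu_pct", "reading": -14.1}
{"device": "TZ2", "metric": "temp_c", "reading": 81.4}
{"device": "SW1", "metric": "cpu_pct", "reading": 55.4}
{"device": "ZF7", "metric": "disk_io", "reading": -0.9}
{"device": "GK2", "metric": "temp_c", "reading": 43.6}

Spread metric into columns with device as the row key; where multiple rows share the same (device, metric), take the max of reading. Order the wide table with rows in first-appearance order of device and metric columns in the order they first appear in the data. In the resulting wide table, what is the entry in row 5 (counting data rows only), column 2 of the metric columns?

49.7

With rows in first-appearance order of device, row 5 is device=TZ2. metric columns in first-appearance order: load_avg, net_mbps, disk_io, temp_c, cpu_pct; column 2 is net_mbps.
Long rows with device=TZ2, metric=net_mbps: max(49.7, 39.8) = 49.7.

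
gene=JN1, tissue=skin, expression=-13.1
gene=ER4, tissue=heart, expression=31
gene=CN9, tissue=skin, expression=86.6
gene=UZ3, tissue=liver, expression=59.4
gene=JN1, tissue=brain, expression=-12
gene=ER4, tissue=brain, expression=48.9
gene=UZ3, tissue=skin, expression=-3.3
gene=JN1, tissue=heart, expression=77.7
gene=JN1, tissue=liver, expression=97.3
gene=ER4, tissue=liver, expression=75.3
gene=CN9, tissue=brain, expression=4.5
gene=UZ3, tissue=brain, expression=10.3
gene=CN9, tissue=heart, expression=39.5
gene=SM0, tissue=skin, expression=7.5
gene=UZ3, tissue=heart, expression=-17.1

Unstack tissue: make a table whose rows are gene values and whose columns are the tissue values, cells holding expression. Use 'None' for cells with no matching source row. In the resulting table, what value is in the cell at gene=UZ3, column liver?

The long row with gene=UZ3, tissue=liver has expression=59.4.

59.4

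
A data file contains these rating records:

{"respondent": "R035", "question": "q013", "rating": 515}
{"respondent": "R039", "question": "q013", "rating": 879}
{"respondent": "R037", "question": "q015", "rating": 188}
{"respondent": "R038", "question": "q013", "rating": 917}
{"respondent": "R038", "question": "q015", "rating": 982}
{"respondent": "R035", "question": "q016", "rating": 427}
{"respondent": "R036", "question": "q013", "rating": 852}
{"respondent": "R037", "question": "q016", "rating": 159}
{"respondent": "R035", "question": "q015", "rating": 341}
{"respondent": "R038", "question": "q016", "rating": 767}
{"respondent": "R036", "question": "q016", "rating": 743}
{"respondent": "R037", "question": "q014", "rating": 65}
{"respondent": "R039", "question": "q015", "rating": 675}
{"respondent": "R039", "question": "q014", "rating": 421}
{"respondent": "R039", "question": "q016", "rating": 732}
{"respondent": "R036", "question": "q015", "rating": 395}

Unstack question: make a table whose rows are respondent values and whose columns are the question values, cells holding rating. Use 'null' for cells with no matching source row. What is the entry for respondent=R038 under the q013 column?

The long row with respondent=R038, question=q013 has rating=917.

917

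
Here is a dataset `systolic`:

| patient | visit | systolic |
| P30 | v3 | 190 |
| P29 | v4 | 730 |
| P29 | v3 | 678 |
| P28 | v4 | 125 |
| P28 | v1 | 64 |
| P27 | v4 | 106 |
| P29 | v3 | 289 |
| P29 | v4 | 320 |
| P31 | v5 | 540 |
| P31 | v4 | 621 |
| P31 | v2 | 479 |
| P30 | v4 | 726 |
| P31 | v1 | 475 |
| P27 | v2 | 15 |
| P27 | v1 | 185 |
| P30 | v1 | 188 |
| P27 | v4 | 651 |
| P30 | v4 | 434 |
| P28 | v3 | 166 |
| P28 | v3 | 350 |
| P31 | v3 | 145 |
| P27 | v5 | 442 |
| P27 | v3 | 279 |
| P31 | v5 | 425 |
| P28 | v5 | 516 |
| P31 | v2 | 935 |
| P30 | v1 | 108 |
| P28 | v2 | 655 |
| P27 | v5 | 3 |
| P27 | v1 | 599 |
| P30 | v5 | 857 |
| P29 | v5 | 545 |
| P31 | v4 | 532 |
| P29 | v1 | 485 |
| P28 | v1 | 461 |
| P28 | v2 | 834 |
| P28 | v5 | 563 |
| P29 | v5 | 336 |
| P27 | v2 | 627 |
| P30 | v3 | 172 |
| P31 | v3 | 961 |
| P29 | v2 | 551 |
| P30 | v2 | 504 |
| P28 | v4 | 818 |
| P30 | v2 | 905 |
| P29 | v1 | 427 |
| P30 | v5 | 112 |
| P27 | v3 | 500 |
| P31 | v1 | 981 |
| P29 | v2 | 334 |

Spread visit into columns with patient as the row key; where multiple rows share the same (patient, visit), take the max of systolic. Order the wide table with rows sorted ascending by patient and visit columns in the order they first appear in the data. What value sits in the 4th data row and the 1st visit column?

With rows sorted ascending by patient, row 4 is patient=P30. visit columns in first-appearance order: v3, v4, v1, v5, v2; column 1 is v3.
Long rows with patient=P30, visit=v3: max(190, 172) = 190.

190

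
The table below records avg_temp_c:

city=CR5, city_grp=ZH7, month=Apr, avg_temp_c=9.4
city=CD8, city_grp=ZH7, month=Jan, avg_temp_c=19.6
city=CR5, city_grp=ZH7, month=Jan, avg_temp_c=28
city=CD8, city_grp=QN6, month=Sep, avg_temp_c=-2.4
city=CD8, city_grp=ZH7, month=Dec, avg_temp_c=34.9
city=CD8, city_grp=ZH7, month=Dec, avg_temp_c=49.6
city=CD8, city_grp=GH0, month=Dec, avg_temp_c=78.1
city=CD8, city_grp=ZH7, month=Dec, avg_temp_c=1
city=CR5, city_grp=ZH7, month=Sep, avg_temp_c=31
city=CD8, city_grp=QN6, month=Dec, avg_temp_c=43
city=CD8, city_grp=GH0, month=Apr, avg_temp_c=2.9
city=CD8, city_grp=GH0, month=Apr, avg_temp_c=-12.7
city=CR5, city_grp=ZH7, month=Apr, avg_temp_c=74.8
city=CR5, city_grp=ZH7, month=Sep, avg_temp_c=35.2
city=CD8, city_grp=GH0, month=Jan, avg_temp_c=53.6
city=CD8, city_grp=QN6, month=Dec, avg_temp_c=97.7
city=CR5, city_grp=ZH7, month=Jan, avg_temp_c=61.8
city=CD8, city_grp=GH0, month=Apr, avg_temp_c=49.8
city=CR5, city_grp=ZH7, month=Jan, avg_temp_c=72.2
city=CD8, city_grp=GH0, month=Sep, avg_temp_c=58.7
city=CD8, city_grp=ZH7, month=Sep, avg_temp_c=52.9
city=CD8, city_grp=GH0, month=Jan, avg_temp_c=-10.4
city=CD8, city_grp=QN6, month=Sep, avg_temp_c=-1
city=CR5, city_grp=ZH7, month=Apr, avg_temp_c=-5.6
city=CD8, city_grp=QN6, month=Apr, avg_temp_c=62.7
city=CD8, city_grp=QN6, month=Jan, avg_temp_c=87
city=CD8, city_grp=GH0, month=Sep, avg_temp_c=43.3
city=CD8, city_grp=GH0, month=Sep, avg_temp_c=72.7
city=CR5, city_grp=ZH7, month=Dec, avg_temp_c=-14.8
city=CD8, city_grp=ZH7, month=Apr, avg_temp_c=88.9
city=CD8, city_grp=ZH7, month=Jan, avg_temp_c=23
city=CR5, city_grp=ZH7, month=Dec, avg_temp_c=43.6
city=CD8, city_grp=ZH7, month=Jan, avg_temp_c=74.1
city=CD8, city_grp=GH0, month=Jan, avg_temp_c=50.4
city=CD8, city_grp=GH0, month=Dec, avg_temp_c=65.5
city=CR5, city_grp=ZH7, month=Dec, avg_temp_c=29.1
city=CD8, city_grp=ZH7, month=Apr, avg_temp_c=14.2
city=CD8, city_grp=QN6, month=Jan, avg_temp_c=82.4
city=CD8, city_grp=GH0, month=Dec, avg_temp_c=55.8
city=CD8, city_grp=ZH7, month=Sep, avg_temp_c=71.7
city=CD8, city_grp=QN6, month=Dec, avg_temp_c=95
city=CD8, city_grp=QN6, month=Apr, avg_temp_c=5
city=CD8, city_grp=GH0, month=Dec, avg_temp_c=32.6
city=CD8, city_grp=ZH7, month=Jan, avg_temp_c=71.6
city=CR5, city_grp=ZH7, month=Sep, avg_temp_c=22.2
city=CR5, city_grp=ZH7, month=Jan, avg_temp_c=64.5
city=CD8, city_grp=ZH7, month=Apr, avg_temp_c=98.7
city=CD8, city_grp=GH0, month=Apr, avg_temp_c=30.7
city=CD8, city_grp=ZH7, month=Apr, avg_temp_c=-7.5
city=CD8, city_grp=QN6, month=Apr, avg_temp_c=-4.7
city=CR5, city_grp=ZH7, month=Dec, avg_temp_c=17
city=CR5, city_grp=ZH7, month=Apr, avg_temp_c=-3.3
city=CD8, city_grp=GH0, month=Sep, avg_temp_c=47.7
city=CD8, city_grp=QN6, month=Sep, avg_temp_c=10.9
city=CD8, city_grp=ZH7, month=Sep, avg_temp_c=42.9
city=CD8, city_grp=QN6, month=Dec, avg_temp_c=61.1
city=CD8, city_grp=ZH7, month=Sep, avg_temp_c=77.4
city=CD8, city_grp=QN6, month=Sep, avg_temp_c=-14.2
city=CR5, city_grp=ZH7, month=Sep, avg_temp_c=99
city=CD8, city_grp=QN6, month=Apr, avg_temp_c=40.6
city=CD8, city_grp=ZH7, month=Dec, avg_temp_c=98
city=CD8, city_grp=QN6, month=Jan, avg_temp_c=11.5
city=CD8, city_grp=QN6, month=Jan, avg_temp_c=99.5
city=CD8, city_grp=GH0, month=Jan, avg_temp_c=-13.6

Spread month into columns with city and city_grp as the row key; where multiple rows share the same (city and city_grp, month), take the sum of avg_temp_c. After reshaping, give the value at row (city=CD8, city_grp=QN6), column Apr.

103.6

Rows with city=CD8, city_grp=QN6 and month=Apr: avg_temp_c values are 62.7, 5, -4.7, 40.6.
62.7 + 5 + -4.7 + 40.6 = 103.6.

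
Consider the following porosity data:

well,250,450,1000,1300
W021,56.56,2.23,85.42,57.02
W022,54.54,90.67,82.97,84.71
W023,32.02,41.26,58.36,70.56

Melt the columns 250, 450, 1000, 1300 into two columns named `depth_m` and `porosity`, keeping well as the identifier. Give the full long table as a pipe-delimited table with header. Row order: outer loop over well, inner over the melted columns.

Each (well, column) pair becomes one row: 3 × 4 = 12 rows.
For example, (W021, 250) → porosity=56.56.

| well | depth_m | porosity |
| W021 | 250 | 56.56 |
| W021 | 450 | 2.23 |
| W021 | 1000 | 85.42 |
| W021 | 1300 | 57.02 |
| W022 | 250 | 54.54 |
| W022 | 450 | 90.67 |
| W022 | 1000 | 82.97 |
| W022 | 1300 | 84.71 |
| W023 | 250 | 32.02 |
| W023 | 450 | 41.26 |
| W023 | 1000 | 58.36 |
| W023 | 1300 | 70.56 |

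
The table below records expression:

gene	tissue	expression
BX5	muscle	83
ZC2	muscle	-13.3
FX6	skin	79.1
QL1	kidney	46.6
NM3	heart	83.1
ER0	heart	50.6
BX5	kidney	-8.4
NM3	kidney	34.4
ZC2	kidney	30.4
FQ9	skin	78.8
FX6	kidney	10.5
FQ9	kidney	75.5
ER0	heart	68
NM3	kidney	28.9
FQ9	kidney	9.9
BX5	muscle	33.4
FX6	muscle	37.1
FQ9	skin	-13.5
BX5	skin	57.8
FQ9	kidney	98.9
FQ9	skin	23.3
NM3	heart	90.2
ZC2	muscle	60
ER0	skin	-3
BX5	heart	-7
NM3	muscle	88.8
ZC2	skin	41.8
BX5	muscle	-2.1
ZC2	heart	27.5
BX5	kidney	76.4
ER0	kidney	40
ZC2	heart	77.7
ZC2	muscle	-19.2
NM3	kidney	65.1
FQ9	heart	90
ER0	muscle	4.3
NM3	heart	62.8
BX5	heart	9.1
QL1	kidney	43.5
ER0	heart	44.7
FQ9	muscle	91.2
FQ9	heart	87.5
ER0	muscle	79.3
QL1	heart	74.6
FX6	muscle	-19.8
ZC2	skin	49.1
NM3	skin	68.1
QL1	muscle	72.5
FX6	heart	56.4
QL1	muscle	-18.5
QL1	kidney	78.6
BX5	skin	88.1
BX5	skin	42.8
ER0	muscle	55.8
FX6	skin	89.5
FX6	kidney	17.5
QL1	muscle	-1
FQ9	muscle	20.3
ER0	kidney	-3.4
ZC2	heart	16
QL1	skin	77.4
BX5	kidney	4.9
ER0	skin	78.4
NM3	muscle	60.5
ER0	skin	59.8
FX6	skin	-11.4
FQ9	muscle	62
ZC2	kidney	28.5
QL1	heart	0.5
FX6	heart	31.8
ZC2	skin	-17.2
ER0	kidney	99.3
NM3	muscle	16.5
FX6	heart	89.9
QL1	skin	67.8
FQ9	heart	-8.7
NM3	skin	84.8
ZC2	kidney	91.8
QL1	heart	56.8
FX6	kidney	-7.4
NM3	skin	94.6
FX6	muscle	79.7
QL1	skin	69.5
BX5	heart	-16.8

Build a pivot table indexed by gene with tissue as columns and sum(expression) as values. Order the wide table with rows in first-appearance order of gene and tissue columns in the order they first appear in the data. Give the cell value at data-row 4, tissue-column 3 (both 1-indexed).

168.7

With rows in first-appearance order of gene, row 4 is gene=QL1. tissue columns in first-appearance order: muscle, skin, kidney, heart; column 3 is kidney.
Long rows with gene=QL1, tissue=kidney: 46.6 + 43.5 + 78.6 = 168.7.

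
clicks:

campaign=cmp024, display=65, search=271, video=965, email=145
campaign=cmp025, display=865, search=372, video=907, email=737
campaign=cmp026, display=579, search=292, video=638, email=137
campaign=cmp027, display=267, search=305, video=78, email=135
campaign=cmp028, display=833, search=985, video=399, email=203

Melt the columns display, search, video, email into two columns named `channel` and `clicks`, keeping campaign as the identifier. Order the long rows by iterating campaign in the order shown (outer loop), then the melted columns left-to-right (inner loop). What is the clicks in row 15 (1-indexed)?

78

20 rows total (5 × 4). Row 15: index ⌊(15-1)/4⌋ = 3 into campaign → cmp027; (15-1) mod 4 = 2 into the melted columns → video.
So row 15 is (cmp027, video, 78); clicks = 78.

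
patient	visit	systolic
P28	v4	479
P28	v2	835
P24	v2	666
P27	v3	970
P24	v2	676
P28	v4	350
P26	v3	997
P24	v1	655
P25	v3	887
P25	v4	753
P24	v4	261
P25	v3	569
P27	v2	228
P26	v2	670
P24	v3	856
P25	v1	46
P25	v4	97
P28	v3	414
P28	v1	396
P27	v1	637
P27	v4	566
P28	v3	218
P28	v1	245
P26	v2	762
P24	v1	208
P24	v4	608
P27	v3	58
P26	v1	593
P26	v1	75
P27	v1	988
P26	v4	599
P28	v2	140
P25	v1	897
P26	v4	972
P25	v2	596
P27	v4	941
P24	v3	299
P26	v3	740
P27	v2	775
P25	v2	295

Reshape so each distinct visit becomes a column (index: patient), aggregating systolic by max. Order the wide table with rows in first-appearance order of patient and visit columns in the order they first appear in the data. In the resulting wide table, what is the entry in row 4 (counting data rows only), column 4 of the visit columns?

With rows in first-appearance order of patient, row 4 is patient=P26. visit columns in first-appearance order: v4, v2, v3, v1; column 4 is v1.
Long rows with patient=P26, visit=v1: max(593, 75) = 593.

593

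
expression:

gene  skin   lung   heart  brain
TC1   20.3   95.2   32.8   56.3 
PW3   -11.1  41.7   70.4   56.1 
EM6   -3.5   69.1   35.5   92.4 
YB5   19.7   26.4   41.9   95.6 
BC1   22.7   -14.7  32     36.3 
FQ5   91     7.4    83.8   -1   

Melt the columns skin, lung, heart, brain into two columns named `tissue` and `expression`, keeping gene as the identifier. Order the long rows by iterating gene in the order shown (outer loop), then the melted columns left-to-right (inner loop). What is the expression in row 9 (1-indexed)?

24 rows total (6 × 4). Row 9: index ⌊(9-1)/4⌋ = 2 into gene → EM6; (9-1) mod 4 = 0 into the melted columns → skin.
So row 9 is (EM6, skin, -3.5); expression = -3.5.

-3.5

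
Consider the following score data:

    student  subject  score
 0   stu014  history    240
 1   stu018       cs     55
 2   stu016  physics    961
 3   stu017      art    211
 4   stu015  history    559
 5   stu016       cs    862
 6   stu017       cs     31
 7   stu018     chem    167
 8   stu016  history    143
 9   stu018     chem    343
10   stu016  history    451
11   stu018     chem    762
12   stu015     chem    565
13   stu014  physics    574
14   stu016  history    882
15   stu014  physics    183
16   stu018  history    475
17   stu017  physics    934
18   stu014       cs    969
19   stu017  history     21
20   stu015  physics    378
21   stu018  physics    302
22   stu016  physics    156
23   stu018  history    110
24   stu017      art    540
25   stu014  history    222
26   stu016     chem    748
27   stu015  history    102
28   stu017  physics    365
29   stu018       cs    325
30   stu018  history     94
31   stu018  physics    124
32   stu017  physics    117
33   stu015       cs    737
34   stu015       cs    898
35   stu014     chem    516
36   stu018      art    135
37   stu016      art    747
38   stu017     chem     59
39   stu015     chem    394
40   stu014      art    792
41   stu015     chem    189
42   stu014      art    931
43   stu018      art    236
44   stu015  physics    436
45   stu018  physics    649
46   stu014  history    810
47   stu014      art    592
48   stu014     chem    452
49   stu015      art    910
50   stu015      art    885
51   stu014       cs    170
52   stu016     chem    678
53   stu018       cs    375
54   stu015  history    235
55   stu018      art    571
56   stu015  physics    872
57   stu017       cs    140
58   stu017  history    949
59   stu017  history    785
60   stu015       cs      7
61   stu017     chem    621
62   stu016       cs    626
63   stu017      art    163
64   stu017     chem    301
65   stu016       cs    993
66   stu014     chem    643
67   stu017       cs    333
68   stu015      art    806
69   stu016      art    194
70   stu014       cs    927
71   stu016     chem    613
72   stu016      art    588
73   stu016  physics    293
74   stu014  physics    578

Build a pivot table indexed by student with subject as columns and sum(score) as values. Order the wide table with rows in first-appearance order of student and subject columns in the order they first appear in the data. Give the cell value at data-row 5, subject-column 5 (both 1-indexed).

1148

With rows in first-appearance order of student, row 5 is student=stu015. subject columns in first-appearance order: history, cs, physics, art, chem; column 5 is chem.
Long rows with student=stu015, subject=chem: 565 + 394 + 189 = 1148.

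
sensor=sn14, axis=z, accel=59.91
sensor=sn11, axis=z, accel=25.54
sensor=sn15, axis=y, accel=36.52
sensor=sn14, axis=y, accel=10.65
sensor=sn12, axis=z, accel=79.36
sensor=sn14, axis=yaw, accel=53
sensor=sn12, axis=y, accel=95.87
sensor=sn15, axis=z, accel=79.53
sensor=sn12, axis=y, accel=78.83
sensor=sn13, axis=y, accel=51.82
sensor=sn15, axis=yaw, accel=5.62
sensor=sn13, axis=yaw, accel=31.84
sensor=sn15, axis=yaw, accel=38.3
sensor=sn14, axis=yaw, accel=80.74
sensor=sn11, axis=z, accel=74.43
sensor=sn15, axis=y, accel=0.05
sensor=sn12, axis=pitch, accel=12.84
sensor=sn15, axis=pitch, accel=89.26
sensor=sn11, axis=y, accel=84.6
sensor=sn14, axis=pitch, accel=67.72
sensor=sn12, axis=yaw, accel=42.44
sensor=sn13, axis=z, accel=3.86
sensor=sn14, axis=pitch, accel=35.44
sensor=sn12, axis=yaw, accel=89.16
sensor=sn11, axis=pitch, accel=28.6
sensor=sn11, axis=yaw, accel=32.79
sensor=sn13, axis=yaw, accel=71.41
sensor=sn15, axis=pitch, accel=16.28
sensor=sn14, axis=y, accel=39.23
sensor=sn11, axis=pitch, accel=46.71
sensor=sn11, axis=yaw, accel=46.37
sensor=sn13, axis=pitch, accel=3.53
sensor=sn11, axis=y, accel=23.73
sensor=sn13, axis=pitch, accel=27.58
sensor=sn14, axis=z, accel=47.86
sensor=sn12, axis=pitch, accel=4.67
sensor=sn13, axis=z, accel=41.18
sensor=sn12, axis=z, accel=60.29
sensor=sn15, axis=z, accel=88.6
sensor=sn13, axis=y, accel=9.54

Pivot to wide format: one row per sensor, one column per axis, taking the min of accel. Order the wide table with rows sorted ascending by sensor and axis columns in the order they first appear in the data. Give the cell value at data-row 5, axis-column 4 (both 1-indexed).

With rows sorted ascending by sensor, row 5 is sensor=sn15. axis columns in first-appearance order: z, y, yaw, pitch; column 4 is pitch.
Long rows with sensor=sn15, axis=pitch: min(89.26, 16.28) = 16.28.

16.28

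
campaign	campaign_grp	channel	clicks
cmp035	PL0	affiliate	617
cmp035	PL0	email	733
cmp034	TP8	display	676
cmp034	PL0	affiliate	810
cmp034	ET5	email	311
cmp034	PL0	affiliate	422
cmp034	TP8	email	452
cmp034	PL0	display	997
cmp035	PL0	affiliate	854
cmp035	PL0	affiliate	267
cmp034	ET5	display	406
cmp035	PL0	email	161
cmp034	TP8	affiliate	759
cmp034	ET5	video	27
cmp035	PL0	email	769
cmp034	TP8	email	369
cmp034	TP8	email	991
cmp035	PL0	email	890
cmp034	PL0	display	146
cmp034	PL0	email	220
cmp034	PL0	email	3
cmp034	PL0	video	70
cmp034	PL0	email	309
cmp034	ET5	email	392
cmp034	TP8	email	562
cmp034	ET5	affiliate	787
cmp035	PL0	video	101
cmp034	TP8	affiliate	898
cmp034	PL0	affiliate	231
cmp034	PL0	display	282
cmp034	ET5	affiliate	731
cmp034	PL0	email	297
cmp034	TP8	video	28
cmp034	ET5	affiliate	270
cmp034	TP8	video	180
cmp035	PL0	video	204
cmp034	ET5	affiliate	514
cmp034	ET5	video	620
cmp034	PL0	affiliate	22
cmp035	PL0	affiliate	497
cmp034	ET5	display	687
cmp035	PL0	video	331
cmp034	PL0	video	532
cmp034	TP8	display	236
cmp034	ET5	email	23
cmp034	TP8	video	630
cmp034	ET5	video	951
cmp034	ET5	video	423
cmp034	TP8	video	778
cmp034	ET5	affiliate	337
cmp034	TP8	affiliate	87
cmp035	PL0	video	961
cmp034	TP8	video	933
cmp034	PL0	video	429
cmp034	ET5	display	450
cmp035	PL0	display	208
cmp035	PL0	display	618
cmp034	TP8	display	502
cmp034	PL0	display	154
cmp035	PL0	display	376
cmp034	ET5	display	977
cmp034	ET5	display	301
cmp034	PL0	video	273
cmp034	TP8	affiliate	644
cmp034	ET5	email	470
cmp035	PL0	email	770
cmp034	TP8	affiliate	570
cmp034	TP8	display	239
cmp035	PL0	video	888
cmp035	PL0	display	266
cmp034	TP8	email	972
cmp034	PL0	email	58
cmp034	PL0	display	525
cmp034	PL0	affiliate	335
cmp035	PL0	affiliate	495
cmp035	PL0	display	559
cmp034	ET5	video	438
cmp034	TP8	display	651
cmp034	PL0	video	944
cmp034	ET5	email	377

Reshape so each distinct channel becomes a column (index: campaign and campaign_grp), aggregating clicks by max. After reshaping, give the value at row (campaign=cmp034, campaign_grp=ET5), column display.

Rows with campaign=cmp034, campaign_grp=ET5 and channel=display: clicks values are 406, 687, 450, 977, 301.
max(406, 687, 450, 977, 301) = 977.

977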